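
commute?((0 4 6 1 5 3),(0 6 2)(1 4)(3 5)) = no:(0 4 6 1 5 3)*(0 6 2)(1 4)(3 5) = (0 1 3 6 4 2),(0 6 2)(1 4)(3 5)*(0 4 6 1 5 3) = (0 1 6 2 4 5)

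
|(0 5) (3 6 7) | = 6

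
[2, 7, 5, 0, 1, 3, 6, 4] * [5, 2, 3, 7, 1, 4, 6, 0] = [3, 0, 4, 5, 2, 7, 6, 1]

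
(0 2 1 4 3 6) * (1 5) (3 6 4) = (0 2 5 1 3 4 6) 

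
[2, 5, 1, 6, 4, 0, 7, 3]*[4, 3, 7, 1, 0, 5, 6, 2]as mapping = [0→7, 1→5, 2→3, 3→6, 4→0, 5→4, 6→2, 7→1]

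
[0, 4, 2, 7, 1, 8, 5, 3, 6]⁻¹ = [0, 4, 2, 7, 1, 6, 8, 3, 5]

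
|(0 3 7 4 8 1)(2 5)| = 6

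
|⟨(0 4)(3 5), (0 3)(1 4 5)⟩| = 120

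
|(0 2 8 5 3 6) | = 6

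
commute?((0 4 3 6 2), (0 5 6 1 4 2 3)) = no:(0 4 3 6 2)*(0 5 6 1 4 2 3) = (0 2 5 6 3 1 4), (0 5 6 1 4 2 3)*(0 4 3 6 2) = (0 5 2 6 1 3 4)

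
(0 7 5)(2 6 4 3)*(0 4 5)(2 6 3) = (0 7)(2 3 6 5 4)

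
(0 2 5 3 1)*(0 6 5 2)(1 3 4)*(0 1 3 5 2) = (0 1 6 2)(3 5 4)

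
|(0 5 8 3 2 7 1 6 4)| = 9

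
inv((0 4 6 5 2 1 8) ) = (0 8 1 2 5 6 4) 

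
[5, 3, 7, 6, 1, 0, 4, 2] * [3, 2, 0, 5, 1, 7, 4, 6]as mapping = [0→7, 1→5, 2→6, 3→4, 4→2, 5→3, 6→1, 7→0]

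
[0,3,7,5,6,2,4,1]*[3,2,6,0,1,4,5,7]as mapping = [0→3,1→0,2→7,3→4,4→5,5→6,6→1,7→2]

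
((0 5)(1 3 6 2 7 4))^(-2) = (1 7 6)(2 3 4)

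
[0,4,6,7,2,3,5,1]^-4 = [0,6,3,4,5,1,7,2]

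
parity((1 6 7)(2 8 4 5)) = odd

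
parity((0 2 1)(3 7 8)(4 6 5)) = even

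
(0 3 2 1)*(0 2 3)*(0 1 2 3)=(0 1 3)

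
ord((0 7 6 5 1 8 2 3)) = 8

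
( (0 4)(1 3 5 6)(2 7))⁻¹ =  (0 4)(1 6 5 3)(2 7)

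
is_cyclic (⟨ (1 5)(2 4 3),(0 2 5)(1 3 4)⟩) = no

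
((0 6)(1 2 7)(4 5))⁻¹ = (0 6)(1 7 2)(4 5)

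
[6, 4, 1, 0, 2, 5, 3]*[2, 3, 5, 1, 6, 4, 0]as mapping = [0→0, 1→6, 2→3, 3→2, 4→5, 5→4, 6→1]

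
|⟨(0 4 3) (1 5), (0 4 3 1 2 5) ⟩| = 720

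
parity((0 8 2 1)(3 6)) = even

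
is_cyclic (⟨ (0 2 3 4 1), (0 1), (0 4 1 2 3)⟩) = no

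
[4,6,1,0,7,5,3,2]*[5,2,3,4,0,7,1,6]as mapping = [0→0,1→1,2→2,3→5,4→6,5→7,6→4,7→3]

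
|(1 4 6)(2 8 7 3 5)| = 15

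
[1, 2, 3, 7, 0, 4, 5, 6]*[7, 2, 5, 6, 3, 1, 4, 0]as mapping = [0→2, 1→5, 2→6, 3→0, 4→7, 5→3, 6→1, 7→4]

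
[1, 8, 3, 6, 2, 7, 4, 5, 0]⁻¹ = [8, 0, 4, 2, 6, 7, 3, 5, 1]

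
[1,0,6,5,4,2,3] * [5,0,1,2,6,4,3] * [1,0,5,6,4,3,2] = [1,3,6,4,2,0,5]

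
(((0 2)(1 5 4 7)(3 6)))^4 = ()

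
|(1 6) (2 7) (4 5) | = 2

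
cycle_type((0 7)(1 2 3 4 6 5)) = 2.6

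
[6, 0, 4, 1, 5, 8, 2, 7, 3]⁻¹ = [1, 3, 6, 8, 2, 4, 0, 7, 5]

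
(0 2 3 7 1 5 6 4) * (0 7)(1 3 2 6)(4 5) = (0 6 5 1 4 7 3)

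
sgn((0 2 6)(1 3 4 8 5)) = 1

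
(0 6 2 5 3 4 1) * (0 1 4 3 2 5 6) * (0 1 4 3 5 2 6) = (0 1 4 3 5 6 2)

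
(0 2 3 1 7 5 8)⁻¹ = (0 8 5 7 1 3 2)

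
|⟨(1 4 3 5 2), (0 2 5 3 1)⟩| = 360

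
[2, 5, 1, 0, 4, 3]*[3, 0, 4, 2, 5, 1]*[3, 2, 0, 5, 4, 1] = [4, 2, 3, 5, 1, 0]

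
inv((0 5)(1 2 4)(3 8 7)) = (0 5)(1 4 2)(3 7 8)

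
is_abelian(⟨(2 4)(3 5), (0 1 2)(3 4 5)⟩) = no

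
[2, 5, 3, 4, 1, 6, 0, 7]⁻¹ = [6, 4, 0, 2, 3, 1, 5, 7]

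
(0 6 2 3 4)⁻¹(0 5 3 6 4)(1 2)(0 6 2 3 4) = (0 6 5 4 2)(1 3)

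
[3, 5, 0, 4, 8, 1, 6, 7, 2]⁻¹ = [2, 5, 8, 0, 3, 1, 6, 7, 4]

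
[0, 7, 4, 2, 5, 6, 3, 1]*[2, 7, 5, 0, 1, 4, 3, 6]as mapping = [0→2, 1→6, 2→1, 3→5, 4→4, 5→3, 6→0, 7→7]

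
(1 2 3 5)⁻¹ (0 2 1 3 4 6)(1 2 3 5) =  (0 3 2 5 4 6)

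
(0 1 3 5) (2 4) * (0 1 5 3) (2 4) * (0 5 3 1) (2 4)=(0 3 1 5) (2 4) 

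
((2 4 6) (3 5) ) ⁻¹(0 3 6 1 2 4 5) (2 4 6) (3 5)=(0 5 2 1 4 6 3) 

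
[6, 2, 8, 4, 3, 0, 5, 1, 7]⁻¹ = [5, 7, 1, 4, 3, 6, 0, 8, 2]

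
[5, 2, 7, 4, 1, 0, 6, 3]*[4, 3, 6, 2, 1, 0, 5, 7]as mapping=[0→0, 1→6, 2→7, 3→1, 4→3, 5→4, 6→5, 7→2]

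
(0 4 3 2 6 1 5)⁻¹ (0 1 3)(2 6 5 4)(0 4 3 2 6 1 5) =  (0 3 6 1)(2 4 5)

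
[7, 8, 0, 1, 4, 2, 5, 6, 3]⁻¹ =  [2, 3, 5, 8, 4, 6, 7, 0, 1]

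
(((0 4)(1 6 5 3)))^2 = (1 5)(3 6)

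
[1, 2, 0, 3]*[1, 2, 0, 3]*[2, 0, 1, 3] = [1, 2, 0, 3]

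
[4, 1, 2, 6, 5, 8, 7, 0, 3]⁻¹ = [7, 1, 2, 8, 0, 4, 3, 6, 5]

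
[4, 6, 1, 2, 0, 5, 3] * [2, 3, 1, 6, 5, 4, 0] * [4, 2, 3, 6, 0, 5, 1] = [5, 4, 6, 2, 3, 0, 1]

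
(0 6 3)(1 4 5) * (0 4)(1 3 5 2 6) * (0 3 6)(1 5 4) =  (0 5 6 4 2)(1 3)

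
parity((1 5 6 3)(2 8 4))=odd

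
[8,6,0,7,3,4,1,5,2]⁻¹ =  [2,6,8,4,5,7,1,3,0]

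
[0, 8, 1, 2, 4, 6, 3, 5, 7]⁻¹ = [0, 2, 3, 6, 4, 7, 5, 8, 1]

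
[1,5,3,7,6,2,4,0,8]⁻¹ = [7,0,5,2,6,1,4,3,8]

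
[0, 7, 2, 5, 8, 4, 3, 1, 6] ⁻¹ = [0, 7, 2, 6, 5, 3, 8, 1, 4] 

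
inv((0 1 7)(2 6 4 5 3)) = (0 7 1)(2 3 5 4 6)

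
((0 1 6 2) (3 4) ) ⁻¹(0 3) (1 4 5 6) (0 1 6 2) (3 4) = (1 4) (2 6 3 5) 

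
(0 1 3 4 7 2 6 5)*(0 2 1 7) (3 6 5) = (0 7 1 6 3 4) (2 5) 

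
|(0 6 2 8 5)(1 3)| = 10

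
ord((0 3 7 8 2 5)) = 6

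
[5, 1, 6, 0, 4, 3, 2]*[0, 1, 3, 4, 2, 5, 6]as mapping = [0→5, 1→1, 2→6, 3→0, 4→2, 5→4, 6→3]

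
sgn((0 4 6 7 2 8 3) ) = 1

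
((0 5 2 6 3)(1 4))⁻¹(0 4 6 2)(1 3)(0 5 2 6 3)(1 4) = (0 4)(1 3 6 5)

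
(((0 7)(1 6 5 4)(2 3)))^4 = ()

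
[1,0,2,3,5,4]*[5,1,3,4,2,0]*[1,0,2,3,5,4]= [0,4,3,5,1,2]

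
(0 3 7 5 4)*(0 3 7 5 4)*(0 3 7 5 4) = (0 5 3 4 7)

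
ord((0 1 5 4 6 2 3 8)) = 8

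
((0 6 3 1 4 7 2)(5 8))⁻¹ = (0 2 7 4 1 3 6)(5 8)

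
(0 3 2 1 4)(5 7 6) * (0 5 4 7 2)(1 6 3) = (0 1 7 3)(2 6 4 5)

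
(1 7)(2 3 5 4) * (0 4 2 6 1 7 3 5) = (0 4 6 1 3)(2 5)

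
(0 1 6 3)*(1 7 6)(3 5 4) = (0 7 6 5 4 3)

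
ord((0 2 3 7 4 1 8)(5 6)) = 14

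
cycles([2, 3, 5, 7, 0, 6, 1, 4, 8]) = (0 2 5 6 1 3 7 4)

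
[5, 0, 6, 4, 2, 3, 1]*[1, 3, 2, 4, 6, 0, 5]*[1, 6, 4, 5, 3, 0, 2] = [1, 6, 0, 2, 4, 3, 5]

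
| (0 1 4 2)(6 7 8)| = 12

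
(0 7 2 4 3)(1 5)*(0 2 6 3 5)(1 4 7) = (0 1)(2 7 6 3)(4 5)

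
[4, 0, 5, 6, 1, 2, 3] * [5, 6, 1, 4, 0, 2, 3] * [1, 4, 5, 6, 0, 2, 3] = [1, 2, 5, 6, 3, 4, 0]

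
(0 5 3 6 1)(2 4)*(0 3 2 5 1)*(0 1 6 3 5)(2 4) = (0 6 1 5 4)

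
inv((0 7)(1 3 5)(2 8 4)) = (0 7)(1 5 3)(2 4 8)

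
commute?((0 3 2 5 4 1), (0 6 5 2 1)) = no:(0 3 2 5 4 1) * (0 6 5 2 1) = (0 3 1 6 5 4), (0 6 5 2 1) * (0 3 2 5 4 1) = (0 6 4 1 3 2)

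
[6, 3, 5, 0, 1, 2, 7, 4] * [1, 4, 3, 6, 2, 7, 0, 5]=[0, 6, 7, 1, 4, 3, 5, 2]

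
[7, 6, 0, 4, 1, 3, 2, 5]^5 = [1, 5, 4, 0, 7, 2, 3, 6]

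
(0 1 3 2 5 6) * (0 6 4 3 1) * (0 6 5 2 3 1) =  (0 6 5 4 1)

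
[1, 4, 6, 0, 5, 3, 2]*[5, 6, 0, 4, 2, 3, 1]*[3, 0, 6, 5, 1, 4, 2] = [2, 6, 0, 4, 5, 1, 3] 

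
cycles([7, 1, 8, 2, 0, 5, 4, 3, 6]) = (0 7 3 2 8 6 4)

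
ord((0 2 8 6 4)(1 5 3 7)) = 20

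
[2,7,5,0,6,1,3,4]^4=[7,3,4,1,2,6,5,0]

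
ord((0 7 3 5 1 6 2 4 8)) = 9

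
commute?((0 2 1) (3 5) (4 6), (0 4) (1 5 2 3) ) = no:(0 2 1) (3 5) (4 6) * (0 4) (1 5 2 3) = (0 3 2 5 1 4 6), (0 4) (1 5 2 3) * (0 2 1) (3 5) (4 6) = (0 6 4 2 5 1 3) 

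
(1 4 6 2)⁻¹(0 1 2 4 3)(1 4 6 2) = (0 4 1 6 3)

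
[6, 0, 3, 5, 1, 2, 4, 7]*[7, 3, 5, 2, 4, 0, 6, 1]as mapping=[0→6, 1→7, 2→2, 3→0, 4→3, 5→5, 6→4, 7→1]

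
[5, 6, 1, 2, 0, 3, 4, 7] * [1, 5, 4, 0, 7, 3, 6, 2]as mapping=[0→3, 1→6, 2→5, 3→4, 4→1, 5→0, 6→7, 7→2]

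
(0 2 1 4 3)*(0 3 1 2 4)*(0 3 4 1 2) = (0 1 3 4 2) 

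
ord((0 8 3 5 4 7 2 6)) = 8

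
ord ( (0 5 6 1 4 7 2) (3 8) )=14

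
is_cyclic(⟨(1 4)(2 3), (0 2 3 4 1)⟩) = no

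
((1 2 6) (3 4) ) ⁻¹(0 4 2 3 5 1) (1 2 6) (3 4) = (0 3 6 4 5 2) 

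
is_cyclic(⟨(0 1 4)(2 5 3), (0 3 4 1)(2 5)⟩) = no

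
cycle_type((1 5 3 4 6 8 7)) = 7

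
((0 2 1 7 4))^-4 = (0 2 1 7 4)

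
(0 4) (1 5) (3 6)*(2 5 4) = (0 2 5 1 4) (3 6) 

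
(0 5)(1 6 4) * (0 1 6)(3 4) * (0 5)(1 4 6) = (1 5 4)(3 6)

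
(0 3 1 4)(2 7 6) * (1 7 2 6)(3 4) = (0 4)(1 3 7)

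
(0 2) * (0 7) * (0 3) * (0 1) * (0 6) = (0 2 7 3 1 6)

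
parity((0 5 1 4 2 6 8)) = even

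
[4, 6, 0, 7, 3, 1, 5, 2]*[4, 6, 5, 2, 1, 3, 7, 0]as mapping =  [0→1, 1→7, 2→4, 3→0, 4→2, 5→6, 6→3, 7→5]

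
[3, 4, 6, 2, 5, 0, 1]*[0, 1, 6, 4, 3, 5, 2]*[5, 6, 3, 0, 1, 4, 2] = [1, 0, 3, 2, 4, 5, 6]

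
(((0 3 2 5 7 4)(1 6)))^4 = (0 7 2)(3 4 5)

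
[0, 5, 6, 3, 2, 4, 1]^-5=[0, 1, 2, 3, 4, 5, 6]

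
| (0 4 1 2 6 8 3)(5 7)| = 14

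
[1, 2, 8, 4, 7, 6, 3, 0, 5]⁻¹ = [7, 0, 1, 6, 3, 8, 5, 4, 2]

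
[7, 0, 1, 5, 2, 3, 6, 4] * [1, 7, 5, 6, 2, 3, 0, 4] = [4, 1, 7, 3, 5, 6, 0, 2]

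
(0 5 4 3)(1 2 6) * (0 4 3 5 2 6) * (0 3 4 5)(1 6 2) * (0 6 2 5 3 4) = (0 1 5)(2 4 6)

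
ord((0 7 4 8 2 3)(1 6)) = 6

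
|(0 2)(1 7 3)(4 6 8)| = 6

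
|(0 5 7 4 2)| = 5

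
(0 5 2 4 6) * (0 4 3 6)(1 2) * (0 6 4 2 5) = (1 5)(2 3 4 6)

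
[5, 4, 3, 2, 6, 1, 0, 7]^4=[6, 5, 2, 3, 1, 0, 4, 7]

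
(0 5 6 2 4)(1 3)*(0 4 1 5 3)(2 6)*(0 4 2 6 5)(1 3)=(0 1 4 2 3)(5 6)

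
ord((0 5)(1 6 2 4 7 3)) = 6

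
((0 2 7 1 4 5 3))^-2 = (0 5 1 2 3 4 7)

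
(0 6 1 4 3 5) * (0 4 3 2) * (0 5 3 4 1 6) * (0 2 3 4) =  (0 2 5 1)(3 4)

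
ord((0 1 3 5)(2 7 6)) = 12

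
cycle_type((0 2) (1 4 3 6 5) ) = 2.5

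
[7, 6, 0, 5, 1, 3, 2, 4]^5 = [2, 4, 6, 5, 7, 3, 1, 0]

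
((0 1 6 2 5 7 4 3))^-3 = (0 7 6 3 5 1 4 2)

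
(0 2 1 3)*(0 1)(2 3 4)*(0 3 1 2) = (0 1 4)(2 3)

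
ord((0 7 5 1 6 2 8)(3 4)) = 14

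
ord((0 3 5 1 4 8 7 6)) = 8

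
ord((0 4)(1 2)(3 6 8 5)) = 4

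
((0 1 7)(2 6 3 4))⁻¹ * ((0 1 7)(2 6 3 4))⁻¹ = (0 1 7)(2 3)(4 6)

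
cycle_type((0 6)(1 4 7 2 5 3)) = 2.6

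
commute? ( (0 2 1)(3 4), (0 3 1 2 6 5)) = no: (0 2 1)(3 4)*(0 3 1 2 6 5) = (0 6 5)(1 3 4), (0 3 1 2 6 5)*(0 2 1)(3 4) = (0 4 3)(2 6 5)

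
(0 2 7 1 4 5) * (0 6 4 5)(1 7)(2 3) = (0 3 2 1 5 6 4)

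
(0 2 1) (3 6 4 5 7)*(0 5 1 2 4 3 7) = (0 4 1 5) (3 6) 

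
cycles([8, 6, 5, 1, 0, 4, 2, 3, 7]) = (0 8 7 3 1 6 2 5 4)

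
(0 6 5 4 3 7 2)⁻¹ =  (0 2 7 3 4 5 6)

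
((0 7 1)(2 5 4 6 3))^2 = (0 1 7)(2 4 3 5 6)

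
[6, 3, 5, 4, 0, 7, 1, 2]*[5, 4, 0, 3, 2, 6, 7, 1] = [7, 3, 6, 2, 5, 1, 4, 0]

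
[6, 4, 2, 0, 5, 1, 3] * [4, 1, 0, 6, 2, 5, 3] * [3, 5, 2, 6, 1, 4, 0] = [6, 2, 3, 1, 4, 5, 0]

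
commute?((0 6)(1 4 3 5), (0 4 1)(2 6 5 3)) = no:(0 6)(1 4 3 5) * (0 4 1)(2 6 5 3) = (0 5)(2 6 4), (0 4 1)(2 6 5 3) * (0 6)(1 4 3 5) = (0 3 2)(1 6)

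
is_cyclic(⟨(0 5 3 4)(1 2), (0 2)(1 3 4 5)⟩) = no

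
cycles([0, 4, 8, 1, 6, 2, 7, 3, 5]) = (1 4 6 7 3)(2 8 5)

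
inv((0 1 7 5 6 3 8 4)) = (0 4 8 3 6 5 7 1)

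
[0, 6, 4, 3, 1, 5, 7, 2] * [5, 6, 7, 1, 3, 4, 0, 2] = [5, 0, 3, 1, 6, 4, 2, 7]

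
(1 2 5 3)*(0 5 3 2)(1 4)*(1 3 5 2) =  (0 2 5 1)(3 4)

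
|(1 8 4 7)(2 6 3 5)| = 4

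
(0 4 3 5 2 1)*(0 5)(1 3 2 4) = (0 1 5 4 2 3)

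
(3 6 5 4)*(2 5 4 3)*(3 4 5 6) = (2 6 5 4) 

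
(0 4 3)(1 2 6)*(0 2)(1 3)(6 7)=(0 4 1)(2 7 6 3)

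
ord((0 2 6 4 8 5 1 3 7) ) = 9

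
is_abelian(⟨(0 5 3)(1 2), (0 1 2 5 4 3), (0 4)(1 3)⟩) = no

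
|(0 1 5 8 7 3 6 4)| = 8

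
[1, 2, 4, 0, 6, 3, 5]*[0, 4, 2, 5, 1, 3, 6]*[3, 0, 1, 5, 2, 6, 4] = [2, 1, 0, 3, 4, 6, 5]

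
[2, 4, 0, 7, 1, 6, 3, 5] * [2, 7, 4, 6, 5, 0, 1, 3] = [4, 5, 2, 3, 7, 1, 6, 0]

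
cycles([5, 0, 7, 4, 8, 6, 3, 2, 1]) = (0 5 6 3 4 8 1)(2 7)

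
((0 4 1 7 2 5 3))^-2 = (0 5 7 4 3 2 1)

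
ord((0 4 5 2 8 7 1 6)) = 8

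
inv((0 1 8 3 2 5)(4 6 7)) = (0 5 2 3 8 1)(4 7 6)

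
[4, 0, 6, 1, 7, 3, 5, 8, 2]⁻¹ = [1, 3, 8, 5, 0, 6, 2, 4, 7]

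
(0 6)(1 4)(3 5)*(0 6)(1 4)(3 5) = ()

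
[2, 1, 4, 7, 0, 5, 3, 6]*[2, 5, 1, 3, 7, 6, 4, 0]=[1, 5, 7, 0, 2, 6, 3, 4]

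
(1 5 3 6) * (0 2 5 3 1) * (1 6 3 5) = (0 2 1 5 6)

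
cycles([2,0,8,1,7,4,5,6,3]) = (0 2 8 3 1)(4 7 6 5)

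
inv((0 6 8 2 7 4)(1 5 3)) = (0 4 7 2 8 6)(1 3 5)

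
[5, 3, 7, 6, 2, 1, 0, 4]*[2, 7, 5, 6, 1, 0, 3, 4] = [0, 6, 4, 3, 5, 7, 2, 1]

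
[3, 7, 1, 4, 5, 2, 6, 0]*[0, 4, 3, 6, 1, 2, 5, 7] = [6, 7, 4, 1, 2, 3, 5, 0]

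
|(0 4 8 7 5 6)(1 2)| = 6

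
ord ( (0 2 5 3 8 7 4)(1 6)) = 14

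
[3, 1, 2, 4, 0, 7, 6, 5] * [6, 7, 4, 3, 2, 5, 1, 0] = [3, 7, 4, 2, 6, 0, 1, 5]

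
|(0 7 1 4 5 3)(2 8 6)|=6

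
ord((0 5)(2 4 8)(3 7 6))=6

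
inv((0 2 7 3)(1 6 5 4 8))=(0 3 7 2)(1 8 4 5 6)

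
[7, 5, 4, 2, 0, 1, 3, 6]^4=[2, 1, 6, 7, 3, 5, 0, 4]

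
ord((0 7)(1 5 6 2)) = 4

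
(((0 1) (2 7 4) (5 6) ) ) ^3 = (0 1) (5 6) 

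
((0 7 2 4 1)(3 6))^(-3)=(0 2 1 7 4)(3 6)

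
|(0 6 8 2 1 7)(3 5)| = 6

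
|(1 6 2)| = 3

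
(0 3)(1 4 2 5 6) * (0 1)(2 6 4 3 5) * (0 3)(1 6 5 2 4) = (0 2 4 5 1)(3 6)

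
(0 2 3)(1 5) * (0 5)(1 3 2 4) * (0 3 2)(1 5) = (0 4 5 2)(1 3)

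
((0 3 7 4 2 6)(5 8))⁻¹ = (0 6 2 4 7 3)(5 8)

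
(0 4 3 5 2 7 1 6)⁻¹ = (0 6 1 7 2 5 3 4)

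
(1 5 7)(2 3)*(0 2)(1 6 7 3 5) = (0 2 5 3)(6 7)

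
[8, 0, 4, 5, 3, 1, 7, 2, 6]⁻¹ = [1, 5, 7, 4, 2, 3, 8, 6, 0]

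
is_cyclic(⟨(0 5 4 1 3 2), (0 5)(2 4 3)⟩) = no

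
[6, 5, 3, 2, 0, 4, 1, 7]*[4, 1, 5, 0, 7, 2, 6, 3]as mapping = [0→6, 1→2, 2→0, 3→5, 4→4, 5→7, 6→1, 7→3]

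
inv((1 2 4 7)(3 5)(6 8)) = (1 7 4 2)(3 5)(6 8)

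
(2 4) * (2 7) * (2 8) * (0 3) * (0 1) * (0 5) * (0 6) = (0 3 1 5 6)(2 4 7 8)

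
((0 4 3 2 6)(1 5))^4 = (0 6 2 3 4)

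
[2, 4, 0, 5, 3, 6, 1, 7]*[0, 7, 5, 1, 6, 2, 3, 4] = [5, 6, 0, 2, 1, 3, 7, 4]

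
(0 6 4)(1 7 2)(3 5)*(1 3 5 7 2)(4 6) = (0 4)(1 2 3 7)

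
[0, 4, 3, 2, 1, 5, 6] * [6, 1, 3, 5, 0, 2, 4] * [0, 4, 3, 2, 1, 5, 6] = [6, 0, 5, 2, 4, 3, 1]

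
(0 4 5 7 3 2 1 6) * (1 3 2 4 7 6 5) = (0 7 2 3 4 1 5 6)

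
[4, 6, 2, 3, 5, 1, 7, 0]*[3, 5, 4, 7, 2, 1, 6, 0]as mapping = [0→2, 1→6, 2→4, 3→7, 4→1, 5→5, 6→0, 7→3]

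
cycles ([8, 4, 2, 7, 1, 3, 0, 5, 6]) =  (0 8 6)(1 4)(3 7 5)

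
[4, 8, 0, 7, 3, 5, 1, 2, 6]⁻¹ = [2, 6, 7, 4, 0, 5, 8, 3, 1]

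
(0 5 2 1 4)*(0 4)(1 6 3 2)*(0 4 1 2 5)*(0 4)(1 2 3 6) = (0 4 2 1)(3 5)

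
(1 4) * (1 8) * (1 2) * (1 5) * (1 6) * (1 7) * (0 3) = (0 3)(1 4 8 2 5 6 7)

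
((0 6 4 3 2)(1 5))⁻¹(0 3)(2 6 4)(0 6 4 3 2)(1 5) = (0 4 3)(2 6)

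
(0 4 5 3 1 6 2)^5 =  (0 6 3 4 2 1 5)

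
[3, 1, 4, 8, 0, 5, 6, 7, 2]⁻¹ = [4, 1, 8, 0, 2, 5, 6, 7, 3]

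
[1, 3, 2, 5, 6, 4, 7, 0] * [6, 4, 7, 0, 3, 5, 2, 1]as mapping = [0→4, 1→0, 2→7, 3→5, 4→2, 5→3, 6→1, 7→6]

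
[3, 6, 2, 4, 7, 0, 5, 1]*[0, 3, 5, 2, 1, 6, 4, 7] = [2, 4, 5, 1, 7, 0, 6, 3]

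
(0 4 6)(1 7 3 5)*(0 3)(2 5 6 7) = (0 4 7)(1 2 5)(3 6)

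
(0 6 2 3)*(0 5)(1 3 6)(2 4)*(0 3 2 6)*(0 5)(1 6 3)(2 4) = (0 6 2 5 1 4 3)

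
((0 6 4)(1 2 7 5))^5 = (0 4 6)(1 2 7 5)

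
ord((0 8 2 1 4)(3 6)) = 10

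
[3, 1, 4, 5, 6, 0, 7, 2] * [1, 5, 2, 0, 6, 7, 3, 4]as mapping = [0→0, 1→5, 2→6, 3→7, 4→3, 5→1, 6→4, 7→2]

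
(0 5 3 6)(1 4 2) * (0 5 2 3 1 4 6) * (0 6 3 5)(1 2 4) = (0 4 5 2 1 3 6)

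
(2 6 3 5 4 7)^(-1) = (2 7 4 5 3 6)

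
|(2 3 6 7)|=4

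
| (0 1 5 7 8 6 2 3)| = 8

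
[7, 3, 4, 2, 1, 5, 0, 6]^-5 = [7, 4, 3, 1, 2, 5, 0, 6]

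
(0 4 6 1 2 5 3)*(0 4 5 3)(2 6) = (0 5)(1 6)(2 3 4)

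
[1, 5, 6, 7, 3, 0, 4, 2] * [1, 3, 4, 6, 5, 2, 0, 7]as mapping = [0→3, 1→2, 2→0, 3→7, 4→6, 5→1, 6→5, 7→4]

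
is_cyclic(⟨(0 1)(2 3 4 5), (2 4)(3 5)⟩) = yes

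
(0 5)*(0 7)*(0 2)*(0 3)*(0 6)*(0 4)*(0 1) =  (0 5 7 2 3 6 4 1)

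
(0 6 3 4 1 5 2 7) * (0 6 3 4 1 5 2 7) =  (0 3 1 2)(4 5 7 6)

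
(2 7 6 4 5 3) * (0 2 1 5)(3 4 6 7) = (0 2 3 1 5 4)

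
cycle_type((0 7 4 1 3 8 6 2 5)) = 9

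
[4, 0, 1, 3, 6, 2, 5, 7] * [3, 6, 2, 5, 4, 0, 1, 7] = [4, 3, 6, 5, 1, 2, 0, 7]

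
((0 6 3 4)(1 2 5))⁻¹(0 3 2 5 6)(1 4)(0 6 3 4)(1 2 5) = (0 2)(1 3 6 4 5)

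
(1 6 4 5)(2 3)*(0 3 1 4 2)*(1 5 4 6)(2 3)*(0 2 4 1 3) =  (0 4 1 3 2 5 6)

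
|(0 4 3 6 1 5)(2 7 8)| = 6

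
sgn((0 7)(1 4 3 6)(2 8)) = -1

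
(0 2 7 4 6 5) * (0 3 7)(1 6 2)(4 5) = (0 1 6 4 2)(3 7 5)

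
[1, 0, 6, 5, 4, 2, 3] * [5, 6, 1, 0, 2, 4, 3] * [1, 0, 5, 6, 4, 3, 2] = [2, 3, 6, 4, 5, 0, 1]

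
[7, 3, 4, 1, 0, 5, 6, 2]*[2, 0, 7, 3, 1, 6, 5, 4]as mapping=[0→4, 1→3, 2→1, 3→0, 4→2, 5→6, 6→5, 7→7]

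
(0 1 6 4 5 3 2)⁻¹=(0 2 3 5 4 6 1)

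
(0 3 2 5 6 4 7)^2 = (0 2 6 7 3 5 4)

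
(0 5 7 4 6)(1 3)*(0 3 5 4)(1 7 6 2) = (0 4 2 1 5 6 3 7)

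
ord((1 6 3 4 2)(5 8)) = 10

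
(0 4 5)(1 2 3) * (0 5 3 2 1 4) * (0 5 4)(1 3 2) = (0 5 4 2 1 3)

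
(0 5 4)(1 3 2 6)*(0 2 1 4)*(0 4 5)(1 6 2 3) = (3 6 5 4)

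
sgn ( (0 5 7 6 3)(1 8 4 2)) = -1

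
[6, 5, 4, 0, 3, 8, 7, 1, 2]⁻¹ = [3, 7, 8, 4, 2, 1, 0, 6, 5]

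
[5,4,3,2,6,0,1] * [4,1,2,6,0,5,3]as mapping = [0→5,1→0,2→6,3→2,4→3,5→4,6→1]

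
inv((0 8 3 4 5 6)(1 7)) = (0 6 5 4 3 8)(1 7)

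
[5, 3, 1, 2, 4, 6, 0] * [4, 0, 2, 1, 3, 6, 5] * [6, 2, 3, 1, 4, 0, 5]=[5, 2, 6, 3, 1, 0, 4]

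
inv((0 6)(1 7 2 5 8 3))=(0 6)(1 3 8 5 2 7)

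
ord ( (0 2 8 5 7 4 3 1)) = 8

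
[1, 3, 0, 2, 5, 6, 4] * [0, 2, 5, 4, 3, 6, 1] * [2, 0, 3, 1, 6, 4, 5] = [3, 6, 2, 4, 5, 0, 1]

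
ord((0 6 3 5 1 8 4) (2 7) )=14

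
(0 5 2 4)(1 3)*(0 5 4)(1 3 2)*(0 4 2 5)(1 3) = (0 2 4)(1 5 3)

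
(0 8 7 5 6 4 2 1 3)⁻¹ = (0 3 1 2 4 6 5 7 8)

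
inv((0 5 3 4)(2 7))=(0 4 3 5)(2 7)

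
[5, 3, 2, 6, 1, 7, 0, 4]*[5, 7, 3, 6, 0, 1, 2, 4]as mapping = [0→1, 1→6, 2→3, 3→2, 4→7, 5→4, 6→5, 7→0]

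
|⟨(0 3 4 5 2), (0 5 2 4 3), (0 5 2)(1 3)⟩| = 720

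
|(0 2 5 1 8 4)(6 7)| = 6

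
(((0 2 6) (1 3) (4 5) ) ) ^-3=(1 3) (4 5) 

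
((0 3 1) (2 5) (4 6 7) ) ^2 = (0 1 3) (4 7 6) 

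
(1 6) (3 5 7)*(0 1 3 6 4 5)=(0 1 4 5 7 6 3) 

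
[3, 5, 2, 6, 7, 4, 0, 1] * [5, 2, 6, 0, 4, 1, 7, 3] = [0, 1, 6, 7, 3, 4, 5, 2]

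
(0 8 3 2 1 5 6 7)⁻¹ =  (0 7 6 5 1 2 3 8)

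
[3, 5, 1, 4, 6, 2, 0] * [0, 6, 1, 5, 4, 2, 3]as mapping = [0→5, 1→2, 2→6, 3→4, 4→3, 5→1, 6→0]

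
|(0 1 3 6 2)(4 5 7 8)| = 20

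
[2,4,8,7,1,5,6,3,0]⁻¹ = [8,4,0,7,1,5,6,3,2]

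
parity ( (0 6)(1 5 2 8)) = even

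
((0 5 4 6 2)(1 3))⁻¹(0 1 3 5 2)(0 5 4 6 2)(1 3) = (0 5 3 1 4)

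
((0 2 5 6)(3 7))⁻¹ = (0 6 5 2)(3 7)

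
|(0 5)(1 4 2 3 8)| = 10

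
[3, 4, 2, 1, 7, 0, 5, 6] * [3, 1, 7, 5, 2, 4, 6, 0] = [5, 2, 7, 1, 0, 3, 4, 6]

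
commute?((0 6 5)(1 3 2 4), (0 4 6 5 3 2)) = no:(0 6 5)(1 3 2 4)*(0 4 6 5 3 2) = (0 5 4 1 2 6 3), (0 4 6 5 3 2)*(0 6 5)(1 3 2 4) = (0 1 3 4 5 2 6)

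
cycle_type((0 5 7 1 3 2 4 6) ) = 8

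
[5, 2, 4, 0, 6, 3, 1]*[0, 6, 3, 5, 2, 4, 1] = [4, 3, 2, 0, 1, 5, 6]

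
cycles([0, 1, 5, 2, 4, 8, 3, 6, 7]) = (2 5 8 7 6 3)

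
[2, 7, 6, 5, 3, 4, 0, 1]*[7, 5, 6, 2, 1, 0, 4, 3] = [6, 3, 4, 0, 2, 1, 7, 5]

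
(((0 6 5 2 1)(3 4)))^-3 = (0 5 1 6 2)(3 4)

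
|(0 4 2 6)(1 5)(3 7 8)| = 12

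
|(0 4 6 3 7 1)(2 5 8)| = 6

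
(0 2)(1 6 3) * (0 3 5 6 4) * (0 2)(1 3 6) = (1 4 2 6 5)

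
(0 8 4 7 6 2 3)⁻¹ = (0 3 2 6 7 4 8)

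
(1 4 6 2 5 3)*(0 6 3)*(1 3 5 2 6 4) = (0 4 5) 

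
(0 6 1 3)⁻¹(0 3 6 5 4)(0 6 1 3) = (0 1 5 4 6)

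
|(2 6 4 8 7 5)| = 6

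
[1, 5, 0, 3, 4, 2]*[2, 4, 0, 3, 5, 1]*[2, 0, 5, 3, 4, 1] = [4, 0, 5, 3, 1, 2] 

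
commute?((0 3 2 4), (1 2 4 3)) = no:(0 3 2 4)*(1 2 4 3) = (0 1 2 3 4), (1 2 4 3)*(0 3 2 4) = (0 3 1 4 2)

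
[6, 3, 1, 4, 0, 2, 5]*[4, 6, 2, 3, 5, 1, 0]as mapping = [0→0, 1→3, 2→6, 3→5, 4→4, 5→2, 6→1]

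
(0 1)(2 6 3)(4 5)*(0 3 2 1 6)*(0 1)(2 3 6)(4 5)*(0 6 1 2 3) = (0 3 6)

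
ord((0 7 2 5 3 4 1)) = 7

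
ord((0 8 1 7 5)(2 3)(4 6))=10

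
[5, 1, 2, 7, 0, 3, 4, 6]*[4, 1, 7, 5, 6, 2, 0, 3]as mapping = [0→2, 1→1, 2→7, 3→3, 4→4, 5→5, 6→6, 7→0]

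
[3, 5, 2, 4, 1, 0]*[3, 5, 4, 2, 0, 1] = [2, 1, 4, 0, 5, 3]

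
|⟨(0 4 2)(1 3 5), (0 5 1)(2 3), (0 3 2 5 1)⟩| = 720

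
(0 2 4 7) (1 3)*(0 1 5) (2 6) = (0 6 2 4 7 1 3 5) 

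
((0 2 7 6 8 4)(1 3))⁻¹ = (0 4 8 6 7 2)(1 3)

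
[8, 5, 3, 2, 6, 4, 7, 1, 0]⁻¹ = [8, 7, 3, 2, 5, 1, 4, 6, 0]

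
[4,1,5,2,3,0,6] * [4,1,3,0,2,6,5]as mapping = [0→2,1→1,2→6,3→3,4→0,5→4,6→5]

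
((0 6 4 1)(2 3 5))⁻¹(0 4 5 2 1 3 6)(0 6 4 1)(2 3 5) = (0 5 4 6 1 2 3)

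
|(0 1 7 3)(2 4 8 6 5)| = 20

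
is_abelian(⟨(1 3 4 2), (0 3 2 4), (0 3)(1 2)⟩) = no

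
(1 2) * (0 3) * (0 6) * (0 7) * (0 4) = (0 3 6 7 4)(1 2)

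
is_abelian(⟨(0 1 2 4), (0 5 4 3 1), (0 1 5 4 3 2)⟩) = no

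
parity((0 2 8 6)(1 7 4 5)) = even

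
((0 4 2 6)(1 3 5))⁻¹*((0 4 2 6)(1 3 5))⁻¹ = (0 2)(1 3 5)(4 6)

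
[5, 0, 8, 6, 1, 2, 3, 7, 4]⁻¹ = [1, 4, 5, 6, 8, 0, 3, 7, 2]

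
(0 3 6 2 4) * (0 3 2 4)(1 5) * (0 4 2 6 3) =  (0 6 2 4)(1 5)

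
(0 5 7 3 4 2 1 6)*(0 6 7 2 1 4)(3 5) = (0 3)(1 7 5 2 4)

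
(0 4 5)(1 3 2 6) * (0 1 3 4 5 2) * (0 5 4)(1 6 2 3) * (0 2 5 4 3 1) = (0 3 4 1 2 5 6)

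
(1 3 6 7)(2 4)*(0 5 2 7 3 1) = (0 5 2 4 7)(3 6)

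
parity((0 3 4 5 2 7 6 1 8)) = even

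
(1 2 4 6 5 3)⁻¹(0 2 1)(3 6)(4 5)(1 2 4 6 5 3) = (0 4 2)(1 5)(3 6)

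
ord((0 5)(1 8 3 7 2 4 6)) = 14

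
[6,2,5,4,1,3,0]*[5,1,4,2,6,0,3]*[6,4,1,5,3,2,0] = [5,3,6,0,4,1,2]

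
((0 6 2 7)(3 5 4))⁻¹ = (0 7 2 6)(3 4 5)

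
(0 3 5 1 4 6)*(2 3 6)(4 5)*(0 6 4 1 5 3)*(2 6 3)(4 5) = (0 5 4 6 3 1 2)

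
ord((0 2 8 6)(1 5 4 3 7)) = 20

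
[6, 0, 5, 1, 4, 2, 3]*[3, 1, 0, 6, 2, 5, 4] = [4, 3, 5, 1, 2, 0, 6]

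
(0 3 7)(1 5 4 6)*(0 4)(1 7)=(0 3 1 5)(4 6 7)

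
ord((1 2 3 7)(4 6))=4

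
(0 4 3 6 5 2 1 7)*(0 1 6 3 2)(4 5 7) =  (0 5)(1 4 2 6 7)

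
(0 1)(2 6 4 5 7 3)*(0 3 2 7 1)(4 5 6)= (1 3 7 2 4 6 5)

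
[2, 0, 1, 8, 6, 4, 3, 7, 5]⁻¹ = [1, 2, 0, 6, 5, 8, 4, 7, 3]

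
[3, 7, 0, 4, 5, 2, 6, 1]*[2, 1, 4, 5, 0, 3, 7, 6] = [5, 6, 2, 0, 3, 4, 7, 1]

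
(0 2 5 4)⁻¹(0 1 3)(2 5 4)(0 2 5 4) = (0 5 4)(1 3 2)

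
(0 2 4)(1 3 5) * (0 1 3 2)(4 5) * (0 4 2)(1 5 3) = (0 4 5 1)(2 3)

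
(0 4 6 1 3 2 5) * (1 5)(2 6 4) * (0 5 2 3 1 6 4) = (0 3 4)(2 6)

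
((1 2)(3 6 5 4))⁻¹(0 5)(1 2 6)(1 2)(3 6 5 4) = (0 4)(1 5 2)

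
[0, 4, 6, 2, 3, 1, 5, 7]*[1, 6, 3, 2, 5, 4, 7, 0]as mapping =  [0→1, 1→5, 2→7, 3→3, 4→2, 5→6, 6→4, 7→0]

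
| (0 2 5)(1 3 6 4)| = 12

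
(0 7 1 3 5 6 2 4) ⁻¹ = (0 4 2 6 5 3 1 7) 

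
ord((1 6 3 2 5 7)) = 6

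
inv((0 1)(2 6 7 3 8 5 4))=(0 1)(2 4 5 8 3 7 6)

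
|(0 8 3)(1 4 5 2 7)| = 15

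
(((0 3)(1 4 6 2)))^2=(1 6)(2 4)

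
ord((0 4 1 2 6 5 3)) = 7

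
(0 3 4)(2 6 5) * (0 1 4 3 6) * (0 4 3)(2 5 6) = (0 2 4 1 3)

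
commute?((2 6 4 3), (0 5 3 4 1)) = no:(2 6 4 3)*(0 5 3 4 1) = (0 5 3 2 6 1), (0 5 3 4 1)*(2 6 4 3) = (0 5 2 6 4 1)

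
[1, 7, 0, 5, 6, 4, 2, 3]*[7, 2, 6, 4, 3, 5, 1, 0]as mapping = [0→2, 1→0, 2→7, 3→5, 4→1, 5→3, 6→6, 7→4]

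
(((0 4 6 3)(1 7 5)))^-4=(1 5 7)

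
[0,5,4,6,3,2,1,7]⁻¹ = [0,6,5,4,2,1,3,7]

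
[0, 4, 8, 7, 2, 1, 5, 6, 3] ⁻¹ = [0, 5, 4, 8, 1, 6, 7, 3, 2] 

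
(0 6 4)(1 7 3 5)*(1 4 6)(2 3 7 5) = (0 1 5 4)(2 3)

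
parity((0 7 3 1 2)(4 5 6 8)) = odd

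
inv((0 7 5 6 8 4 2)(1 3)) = (0 2 4 8 6 5 7)(1 3)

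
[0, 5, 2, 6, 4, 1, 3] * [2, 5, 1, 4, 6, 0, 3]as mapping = [0→2, 1→0, 2→1, 3→3, 4→6, 5→5, 6→4]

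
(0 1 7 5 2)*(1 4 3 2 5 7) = (0 4 3 2) 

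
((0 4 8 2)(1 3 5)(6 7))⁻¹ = (0 2 8 4)(1 5 3)(6 7)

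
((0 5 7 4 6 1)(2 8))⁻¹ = (0 1 6 4 7 5)(2 8)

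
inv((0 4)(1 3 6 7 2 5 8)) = (0 4)(1 8 5 2 7 6 3)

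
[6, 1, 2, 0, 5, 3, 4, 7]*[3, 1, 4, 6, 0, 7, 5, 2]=[5, 1, 4, 3, 7, 6, 0, 2]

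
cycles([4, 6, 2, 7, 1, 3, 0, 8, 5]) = (0 4 1 6)(3 7 8 5)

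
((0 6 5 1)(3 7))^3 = (0 1 5 6)(3 7)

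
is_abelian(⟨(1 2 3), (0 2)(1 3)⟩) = no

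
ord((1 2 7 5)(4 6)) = 4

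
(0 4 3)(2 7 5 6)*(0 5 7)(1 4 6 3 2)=(0 6 1 4 2)(3 5)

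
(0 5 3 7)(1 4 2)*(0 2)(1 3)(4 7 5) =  (0 4)(1 7 2 3 5)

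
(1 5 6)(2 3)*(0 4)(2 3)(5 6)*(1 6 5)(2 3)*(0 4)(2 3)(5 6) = (1 6 5)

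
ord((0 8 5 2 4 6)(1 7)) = 6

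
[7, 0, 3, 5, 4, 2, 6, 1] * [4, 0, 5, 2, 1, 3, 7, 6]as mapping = [0→6, 1→4, 2→2, 3→3, 4→1, 5→5, 6→7, 7→0]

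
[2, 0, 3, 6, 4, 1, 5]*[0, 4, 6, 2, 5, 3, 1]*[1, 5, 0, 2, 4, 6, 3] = [3, 1, 0, 5, 6, 4, 2]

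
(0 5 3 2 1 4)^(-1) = (0 4 1 2 3 5)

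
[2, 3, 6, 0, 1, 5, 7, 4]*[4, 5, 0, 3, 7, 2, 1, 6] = [0, 3, 1, 4, 5, 2, 6, 7]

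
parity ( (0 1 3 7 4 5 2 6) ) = odd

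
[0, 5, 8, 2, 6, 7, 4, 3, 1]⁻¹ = [0, 8, 3, 7, 6, 1, 4, 5, 2]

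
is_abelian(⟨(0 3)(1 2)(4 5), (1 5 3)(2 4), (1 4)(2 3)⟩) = no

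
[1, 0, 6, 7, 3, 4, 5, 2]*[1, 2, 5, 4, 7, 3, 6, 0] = [2, 1, 6, 0, 4, 7, 3, 5]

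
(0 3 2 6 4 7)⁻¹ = (0 7 4 6 2 3)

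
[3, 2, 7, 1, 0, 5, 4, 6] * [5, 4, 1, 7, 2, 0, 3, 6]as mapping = [0→7, 1→1, 2→6, 3→4, 4→5, 5→0, 6→2, 7→3]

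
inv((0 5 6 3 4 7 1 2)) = (0 2 1 7 4 3 6 5)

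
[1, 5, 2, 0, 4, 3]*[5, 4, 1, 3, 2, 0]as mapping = [0→4, 1→0, 2→1, 3→5, 4→2, 5→3]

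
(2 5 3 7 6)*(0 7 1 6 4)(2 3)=(0 7 4)(1 6 3)(2 5)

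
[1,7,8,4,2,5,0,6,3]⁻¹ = [6,0,4,8,3,5,7,1,2]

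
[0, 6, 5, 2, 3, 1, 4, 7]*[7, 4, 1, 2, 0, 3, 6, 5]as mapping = [0→7, 1→6, 2→3, 3→1, 4→2, 5→4, 6→0, 7→5]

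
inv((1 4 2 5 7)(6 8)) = (1 7 5 2 4)(6 8)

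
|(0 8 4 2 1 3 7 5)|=8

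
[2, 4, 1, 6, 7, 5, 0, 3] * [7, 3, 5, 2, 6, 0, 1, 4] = [5, 6, 3, 1, 4, 0, 7, 2]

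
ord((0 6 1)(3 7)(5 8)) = 6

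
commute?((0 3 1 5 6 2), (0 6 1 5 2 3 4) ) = no:(0 3 1 5 6 2) * (0 6 1 5 2 3 4) = (0 4) (1 2 6 3 5), (0 6 1 5 2 3 4) * (0 3 1 5 6 2) = (0 2 1 6 5) (3 4) 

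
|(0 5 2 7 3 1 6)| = 7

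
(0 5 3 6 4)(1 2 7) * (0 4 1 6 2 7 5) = (1 7 6)(2 5 3)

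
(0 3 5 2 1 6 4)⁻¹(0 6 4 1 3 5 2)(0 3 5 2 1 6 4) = (0 6 5 2 1 3 4)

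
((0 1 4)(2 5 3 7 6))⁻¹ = (0 4 1)(2 6 7 3 5)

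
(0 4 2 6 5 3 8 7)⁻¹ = (0 7 8 3 5 6 2 4)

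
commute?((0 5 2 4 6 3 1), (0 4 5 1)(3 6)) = no:(0 5 2 4 6 3 1) * (0 4 5 1)(3 6) = (0 1 4 3)(2 5), (0 4 5 1)(3 6) * (0 5 2 4 6 3 1) = (0 6 1 5)(2 4)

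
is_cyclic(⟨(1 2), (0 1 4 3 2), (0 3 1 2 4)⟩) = no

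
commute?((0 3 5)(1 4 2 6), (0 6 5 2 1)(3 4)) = no:(0 3 5)(1 4 2 6) * (0 6 5 2 1)(3 4) = (0 4 1 3 2 5 6), (0 6 5 2 1)(3 4) * (0 3 5)(1 4 2 6) = (0 1 3 2 4 5 6)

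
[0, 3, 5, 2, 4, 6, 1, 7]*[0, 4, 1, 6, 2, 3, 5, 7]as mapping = [0→0, 1→6, 2→3, 3→1, 4→2, 5→5, 6→4, 7→7]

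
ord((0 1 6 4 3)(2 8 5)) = 15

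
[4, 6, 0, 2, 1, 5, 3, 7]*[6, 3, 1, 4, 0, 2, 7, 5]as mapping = [0→0, 1→7, 2→6, 3→1, 4→3, 5→2, 6→4, 7→5]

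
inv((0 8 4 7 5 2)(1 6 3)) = (0 2 5 7 4 8)(1 3 6)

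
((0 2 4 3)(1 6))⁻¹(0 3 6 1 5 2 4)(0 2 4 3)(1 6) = (0 1 6 5 4 3 2)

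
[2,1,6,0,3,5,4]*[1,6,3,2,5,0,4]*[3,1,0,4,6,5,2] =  [4,2,6,1,0,3,5]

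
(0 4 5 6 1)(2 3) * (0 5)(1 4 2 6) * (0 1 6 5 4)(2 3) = (0 3 5 6)(1 4)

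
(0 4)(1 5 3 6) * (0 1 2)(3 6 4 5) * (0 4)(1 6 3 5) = (0 1 5 3)(2 4 6)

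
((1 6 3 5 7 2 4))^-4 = (1 5 4 3 2 6 7)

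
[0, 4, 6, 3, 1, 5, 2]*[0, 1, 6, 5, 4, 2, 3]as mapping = [0→0, 1→4, 2→3, 3→5, 4→1, 5→2, 6→6]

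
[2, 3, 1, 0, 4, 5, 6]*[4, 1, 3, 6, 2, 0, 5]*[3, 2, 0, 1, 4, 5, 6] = [1, 6, 2, 4, 0, 3, 5]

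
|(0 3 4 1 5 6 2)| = 7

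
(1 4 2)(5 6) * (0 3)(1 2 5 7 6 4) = (0 3)(4 5)(6 7)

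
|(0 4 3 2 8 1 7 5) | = 8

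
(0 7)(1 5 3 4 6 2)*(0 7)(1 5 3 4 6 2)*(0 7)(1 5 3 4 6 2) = (0 7)(1 4)(2 3)(5 6)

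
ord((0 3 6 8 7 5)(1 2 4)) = 6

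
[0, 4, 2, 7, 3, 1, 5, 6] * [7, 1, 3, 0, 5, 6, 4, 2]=[7, 5, 3, 2, 0, 1, 6, 4]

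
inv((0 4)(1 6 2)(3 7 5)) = (0 4)(1 2 6)(3 5 7)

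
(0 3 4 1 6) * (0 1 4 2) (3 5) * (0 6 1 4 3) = (0 5) (2 6 4 3) 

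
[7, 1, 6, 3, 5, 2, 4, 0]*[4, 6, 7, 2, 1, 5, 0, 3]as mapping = [0→3, 1→6, 2→0, 3→2, 4→5, 5→7, 6→1, 7→4]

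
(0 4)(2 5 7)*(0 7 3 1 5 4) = (1 5 3)(2 4 7)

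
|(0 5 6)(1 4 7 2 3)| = 15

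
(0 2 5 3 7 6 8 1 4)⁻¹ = (0 4 1 8 6 7 3 5 2)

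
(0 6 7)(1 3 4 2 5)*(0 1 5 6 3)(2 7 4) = (0 3 2 6 4 7 1)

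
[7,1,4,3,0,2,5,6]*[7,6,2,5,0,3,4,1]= [1,6,0,5,7,2,3,4]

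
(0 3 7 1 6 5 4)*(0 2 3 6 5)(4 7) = (0 6)(1 5 7)(2 3 4)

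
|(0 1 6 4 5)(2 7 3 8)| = 20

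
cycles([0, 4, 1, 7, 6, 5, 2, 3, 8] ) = (1 4 6 2)(3 7)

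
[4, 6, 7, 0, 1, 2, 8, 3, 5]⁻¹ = [3, 4, 5, 7, 0, 8, 1, 2, 6]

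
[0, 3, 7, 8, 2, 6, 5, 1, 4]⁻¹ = [0, 7, 4, 1, 8, 6, 5, 2, 3]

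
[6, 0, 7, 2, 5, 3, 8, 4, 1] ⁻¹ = [1, 8, 3, 5, 7, 4, 0, 2, 6] 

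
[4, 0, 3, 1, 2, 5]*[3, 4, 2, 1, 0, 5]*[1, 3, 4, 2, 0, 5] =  [1, 2, 3, 0, 4, 5]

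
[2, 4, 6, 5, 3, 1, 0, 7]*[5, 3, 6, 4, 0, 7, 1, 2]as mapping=[0→6, 1→0, 2→1, 3→7, 4→4, 5→3, 6→5, 7→2]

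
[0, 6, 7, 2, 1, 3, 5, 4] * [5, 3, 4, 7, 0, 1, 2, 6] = [5, 2, 6, 4, 3, 7, 1, 0]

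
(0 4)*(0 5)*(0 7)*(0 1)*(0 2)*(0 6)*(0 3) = (0 4 5 7 1 2 6 3)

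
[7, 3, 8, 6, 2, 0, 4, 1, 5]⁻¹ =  [5, 7, 4, 1, 6, 8, 3, 0, 2]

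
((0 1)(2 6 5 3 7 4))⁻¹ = (0 1)(2 4 7 3 5 6)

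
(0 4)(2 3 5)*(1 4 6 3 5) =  (0 6 3 1 4)(2 5)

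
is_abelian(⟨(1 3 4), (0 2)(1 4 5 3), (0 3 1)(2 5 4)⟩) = no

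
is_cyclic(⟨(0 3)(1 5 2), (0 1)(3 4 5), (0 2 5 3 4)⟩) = no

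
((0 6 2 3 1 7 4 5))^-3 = (0 7 2 5 1 6 4 3)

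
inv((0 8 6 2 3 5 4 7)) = (0 7 4 5 3 2 6 8)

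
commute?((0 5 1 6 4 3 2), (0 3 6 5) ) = no:(0 5 1 6 4 3 2)*(0 3 6 5) = (1 5) (2 3) (4 6), (0 3 6 5)*(0 5 1 6 4 3 2) = (0 2) (1 6) (3 4) 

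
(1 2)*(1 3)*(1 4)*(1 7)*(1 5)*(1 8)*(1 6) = (1 2 3 4 7 5 8 6)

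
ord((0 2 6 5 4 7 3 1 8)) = 9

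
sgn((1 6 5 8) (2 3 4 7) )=1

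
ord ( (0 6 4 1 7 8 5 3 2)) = 9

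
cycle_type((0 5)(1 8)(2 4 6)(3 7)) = 2^3.3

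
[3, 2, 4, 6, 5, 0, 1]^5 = [4, 3, 6, 5, 1, 2, 0]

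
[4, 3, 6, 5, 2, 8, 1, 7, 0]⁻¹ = [8, 6, 4, 1, 0, 3, 2, 7, 5]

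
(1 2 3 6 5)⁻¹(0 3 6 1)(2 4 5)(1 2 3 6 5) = (0 6 5 2)(1 3 4)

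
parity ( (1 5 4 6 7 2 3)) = even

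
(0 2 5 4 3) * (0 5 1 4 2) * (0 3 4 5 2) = (0 3 2 1 5)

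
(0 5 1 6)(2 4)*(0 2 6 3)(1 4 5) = (0 1 3)(2 5 4 6)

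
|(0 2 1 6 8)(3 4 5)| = 15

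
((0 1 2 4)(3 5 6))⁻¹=(0 4 2 1)(3 6 5)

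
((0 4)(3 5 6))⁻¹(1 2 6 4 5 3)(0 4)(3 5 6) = (0 6 5 1 2 3)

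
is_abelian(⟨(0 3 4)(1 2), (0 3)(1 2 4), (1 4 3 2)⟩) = no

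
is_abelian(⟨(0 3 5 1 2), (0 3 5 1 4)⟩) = no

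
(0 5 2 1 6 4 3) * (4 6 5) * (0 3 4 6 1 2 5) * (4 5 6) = (0 4 5 6 1)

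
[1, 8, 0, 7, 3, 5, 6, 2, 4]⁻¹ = [2, 0, 7, 4, 8, 5, 6, 3, 1]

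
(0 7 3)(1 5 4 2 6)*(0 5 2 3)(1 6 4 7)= (0 1 2 4 3 5 7)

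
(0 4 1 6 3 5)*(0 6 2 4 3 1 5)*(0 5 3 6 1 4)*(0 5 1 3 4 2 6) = (1 6 2 5 3)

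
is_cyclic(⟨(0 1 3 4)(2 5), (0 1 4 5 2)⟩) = no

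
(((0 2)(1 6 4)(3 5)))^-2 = (1 6 4)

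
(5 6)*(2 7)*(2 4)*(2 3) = (2 7 4 3)(5 6)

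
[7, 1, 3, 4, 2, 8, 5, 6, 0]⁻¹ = [8, 1, 4, 2, 3, 6, 7, 0, 5]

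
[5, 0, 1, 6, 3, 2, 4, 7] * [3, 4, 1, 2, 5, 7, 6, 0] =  [7, 3, 4, 6, 2, 1, 5, 0]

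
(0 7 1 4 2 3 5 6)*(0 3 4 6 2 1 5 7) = (1 6 3 7 5 2 4)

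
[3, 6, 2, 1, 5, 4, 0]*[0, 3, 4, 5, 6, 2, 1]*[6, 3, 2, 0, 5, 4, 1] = [4, 3, 5, 0, 2, 1, 6]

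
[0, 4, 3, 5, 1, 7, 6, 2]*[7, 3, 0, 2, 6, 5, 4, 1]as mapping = [0→7, 1→6, 2→2, 3→5, 4→3, 5→1, 6→4, 7→0]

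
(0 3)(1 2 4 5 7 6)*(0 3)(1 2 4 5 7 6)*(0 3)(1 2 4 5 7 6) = (0 3)(1 5)(2 7)(4 6)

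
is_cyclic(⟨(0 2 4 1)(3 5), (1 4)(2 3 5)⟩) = no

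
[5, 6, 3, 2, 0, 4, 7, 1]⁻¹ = [4, 7, 3, 2, 5, 0, 1, 6]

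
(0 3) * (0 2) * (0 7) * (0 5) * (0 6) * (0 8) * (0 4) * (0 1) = (0 3 2 7 5 6 8 4 1)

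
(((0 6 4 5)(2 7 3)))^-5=(0 5 4 6)(2 7 3)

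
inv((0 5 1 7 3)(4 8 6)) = (0 3 7 1 5)(4 6 8)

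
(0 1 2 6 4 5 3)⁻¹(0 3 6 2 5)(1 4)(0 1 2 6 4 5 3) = (0 4 6 3 1)(2 5)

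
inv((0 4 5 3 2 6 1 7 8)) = (0 8 7 1 6 2 3 5 4)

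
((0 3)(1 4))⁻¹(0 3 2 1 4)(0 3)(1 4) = (0 2 4 1 3)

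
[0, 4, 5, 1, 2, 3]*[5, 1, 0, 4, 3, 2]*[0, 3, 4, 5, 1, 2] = [2, 5, 4, 3, 0, 1] 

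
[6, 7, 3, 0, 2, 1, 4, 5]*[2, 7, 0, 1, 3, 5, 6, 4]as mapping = [0→6, 1→4, 2→1, 3→2, 4→0, 5→7, 6→3, 7→5]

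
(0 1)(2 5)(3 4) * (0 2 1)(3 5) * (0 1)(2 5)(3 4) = (0 1 5)(2 4)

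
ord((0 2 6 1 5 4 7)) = 7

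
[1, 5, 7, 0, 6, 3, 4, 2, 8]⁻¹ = [3, 0, 7, 5, 6, 1, 4, 2, 8]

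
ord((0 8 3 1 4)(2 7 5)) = 15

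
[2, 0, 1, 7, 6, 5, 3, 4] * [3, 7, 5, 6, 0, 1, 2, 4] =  [5, 3, 7, 4, 2, 1, 6, 0]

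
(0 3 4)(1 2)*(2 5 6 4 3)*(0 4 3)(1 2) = (0 1 5 6 3)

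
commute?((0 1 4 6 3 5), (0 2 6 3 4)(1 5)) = no:(0 1 4 6 3 5) * (0 2 6 3 4)(1 5) = (0 5 2 6 4 3 1), (0 2 6 3 4)(1 5) * (0 1 4 6 3 5) = (0 2 3 6 5 4 1)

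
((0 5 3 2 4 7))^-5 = (0 5 3 2 4 7)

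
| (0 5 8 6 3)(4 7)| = 10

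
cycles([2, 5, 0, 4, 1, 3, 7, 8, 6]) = (0 2)(1 5 3 4)(6 7 8)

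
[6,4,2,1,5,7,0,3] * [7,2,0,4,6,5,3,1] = [3,6,0,2,5,1,7,4]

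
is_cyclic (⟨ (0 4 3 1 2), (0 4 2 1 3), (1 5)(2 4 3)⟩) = no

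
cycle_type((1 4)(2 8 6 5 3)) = 2.5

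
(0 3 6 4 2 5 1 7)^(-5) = (0 4 1 3 2 7 6 5)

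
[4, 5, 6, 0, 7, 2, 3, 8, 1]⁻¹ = [3, 8, 5, 6, 0, 1, 2, 4, 7]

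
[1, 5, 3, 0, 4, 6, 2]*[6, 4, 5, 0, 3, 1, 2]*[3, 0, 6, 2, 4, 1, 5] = [4, 0, 3, 5, 2, 6, 1]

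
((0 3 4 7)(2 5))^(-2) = (0 4)(3 7)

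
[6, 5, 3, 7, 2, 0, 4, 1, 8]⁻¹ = [5, 7, 4, 2, 6, 1, 0, 3, 8]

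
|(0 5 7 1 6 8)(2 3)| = 6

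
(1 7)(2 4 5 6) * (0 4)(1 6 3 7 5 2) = (0 4 2)(1 5 3 7 6)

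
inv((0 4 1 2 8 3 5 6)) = (0 6 5 3 8 2 1 4)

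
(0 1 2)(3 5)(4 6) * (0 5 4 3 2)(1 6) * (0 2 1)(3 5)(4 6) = (0 4)(1 2 3 6 5)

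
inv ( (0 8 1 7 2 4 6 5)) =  (0 5 6 4 2 7 1 8)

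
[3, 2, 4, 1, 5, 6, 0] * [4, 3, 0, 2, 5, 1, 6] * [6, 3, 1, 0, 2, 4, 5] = [1, 6, 4, 0, 3, 5, 2]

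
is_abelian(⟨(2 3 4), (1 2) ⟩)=no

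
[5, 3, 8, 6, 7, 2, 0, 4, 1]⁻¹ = [6, 8, 5, 1, 7, 0, 3, 4, 2]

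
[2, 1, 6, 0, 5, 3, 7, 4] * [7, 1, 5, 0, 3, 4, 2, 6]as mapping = [0→5, 1→1, 2→2, 3→7, 4→4, 5→0, 6→6, 7→3]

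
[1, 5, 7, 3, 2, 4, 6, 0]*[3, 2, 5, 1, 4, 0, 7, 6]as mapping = [0→2, 1→0, 2→6, 3→1, 4→5, 5→4, 6→7, 7→3]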